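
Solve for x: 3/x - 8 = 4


Subtract -8 from both sides: 3/x = 12
Multiply both sides by x: 3 = 12 * x
Divide by 12: x = 1/4

x = 1/4


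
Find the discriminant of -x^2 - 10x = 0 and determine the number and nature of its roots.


For ax^2 + bx + c = 0, discriminant D = b^2 - 4ac
Here a = -1, b = -10, c = 0
D = (-10)^2 - 4(-1)(0) = 100 - 0 = 100

D = 100 > 0 and is a perfect square (sqrt = 10)
The equation has 2 distinct real rational roots.

Discriminant = 100, 2 distinct real rational roots


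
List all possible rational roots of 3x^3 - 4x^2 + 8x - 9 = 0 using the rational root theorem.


Rational root theorem: possible roots are ±p/q where:
  p divides the constant term (-9): p ∈ {1, 3, 9}
  q divides the leading coefficient (3): q ∈ {1, 3}

All possible rational roots: -9, -3, -1, -1/3, 1/3, 1, 3, 9

-9, -3, -1, -1/3, 1/3, 1, 3, 9


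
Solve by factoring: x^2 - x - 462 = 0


We need two numbers that multiply to -462 and add to -1.
Those numbers are -22 and 21 (since (-22) * 21 = -462 and (-22) + 21 = -1).
So x^2 - x - 462 = (x - 22)(x + 21) = 0
Setting each factor to zero: x = 22 or x = -21

x = -21, x = 22


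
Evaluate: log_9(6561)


We need the exponent such that 9^? = 6561
9^4 = 6561
Therefore log_9(6561) = 4

4


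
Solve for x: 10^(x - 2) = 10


Express both sides with the same base.
10 = 10^1
Since the bases match, equate exponents: x - 2 = 1
So x = 1 - (-2) = 3

x = 3


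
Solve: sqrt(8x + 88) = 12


Square both sides: 8x + 88 = 12^2 = 144
8x = 144 - 88 = 56
x = 7
Check: sqrt(8*7 + 88) = sqrt(144) = 12 ✓

x = 7


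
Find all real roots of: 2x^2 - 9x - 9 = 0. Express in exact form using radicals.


Using the quadratic formula: x = (-b ± sqrt(b^2 - 4ac)) / (2a)
Here a = 2, b = -9, c = -9
Discriminant = b^2 - 4ac = (-9)^2 - 4(2)(-9) = 81 + 72 = 153
Since discriminant = 153 > 0, there are two real roots.
x = (9 ± 3*sqrt(17)) / 4
Numerically: x ≈ 5.3423 or x ≈ -0.8423

x = (9 + 3*sqrt(17)) / 4 or x = (9 - 3*sqrt(17)) / 4


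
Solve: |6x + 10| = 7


An absolute value equation |expr| = 7 gives two cases:
Case 1: 6x + 10 = 7
  6x = -3, so x = -1/2
Case 2: 6x + 10 = -7
  6x = -17, so x = -17/6

x = -17/6, x = -1/2


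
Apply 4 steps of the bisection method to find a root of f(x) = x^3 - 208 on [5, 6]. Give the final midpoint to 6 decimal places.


f(x) = x^3 - 208
f(5) = -83 < 0
f(6) = 8 > 0

Step 1: midpoint = (5.000000 + 6.000000)/2 = 5.500000
  f(5.500000) = -41.625000
  f(mid) < 0, so root is in [5.500000, 6.000000]

Step 2: midpoint = (5.500000 + 6.000000)/2 = 5.750000
  f(5.750000) = -17.890625
  f(mid) < 0, so root is in [5.750000, 6.000000]

Step 3: midpoint = (5.750000 + 6.000000)/2 = 5.875000
  f(5.875000) = -5.220703
  f(mid) < 0, so root is in [5.875000, 6.000000]

Step 4: midpoint = (5.875000 + 6.000000)/2 = 5.937500
  f(5.937500) = 1.320068
  f(mid) > 0, so root is in [5.875000, 5.937500]

midpoint = 5.937500


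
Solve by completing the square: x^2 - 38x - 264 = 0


Start: x^2 - 38x - 264 = 0
Move constant: x^2 - 38x = 264
Half of -38 is -19, squared is 361
Add 361 to both sides: x^2 - 38x + 361 = 625
(x - 19)^2 = 625
x - 19 = ±25
x = 19 + 25 = 44 or x = 19 - 25 = -6

x = -6, x = 44


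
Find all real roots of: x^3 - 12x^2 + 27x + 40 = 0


Let p(x) = x^3 - 12x^2 + 27x + 40. By the rational root theorem (leading coefficient 1), any rational root is an integer divisor of 40: try ±1, ±2, ... in turn.
Test x = 1: value = 56 ≠ 0.
Test x = -1: value = 0 ✓, so (x + 1) is a factor.
Synthetic division by (x + 1): bring down 1; 1(-1) - 12 = -13; (-13)(-1) + 27 = 40; 40(-1) + 40 = 0 → quotient x^2 - 13x + 40, remainder 0.
Solve the quadratic x^2 - 13x + 40 = 0: discriminant = (-13)^2 - 4(1)(40) = 169 - 160 = 9.
sqrt(9) = 3, so x = (13 ± 3)/2: x = 8 or x = 5.

x = -1, x = 5, x = 8


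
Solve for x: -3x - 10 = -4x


Starting with: -3x - 10 = -4x
Move all x terms to left: (-3 + 4)x = 0 + 10
Simplify: x = 10
Divide both sides by 1: x = 10

x = 10


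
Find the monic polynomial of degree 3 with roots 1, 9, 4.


A monic polynomial with roots 1, 9, 4 is:
p(x) = (x - 1)(x - 9)(x - 4)
After multiplying by (x - 1): x - 1
After multiplying by (x - 9): x^2 - 10x + 9
After multiplying by (x - 4): x^3 - 14x^2 + 49x - 36

x^3 - 14x^2 + 49x - 36


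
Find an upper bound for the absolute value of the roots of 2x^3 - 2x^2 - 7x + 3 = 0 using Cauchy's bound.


Cauchy's bound: all roots r satisfy |r| <= 1 + max(|a_i/a_n|) for i = 0,...,n-1
where a_n is the leading coefficient.

Coefficients: [2, -2, -7, 3]
Leading coefficient a_n = 2
Ratios |a_i/a_n|: 1, 7/2, 3/2
Maximum ratio: 7/2
Cauchy's bound: |r| <= 1 + 7/2 = 9/2

Upper bound = 9/2


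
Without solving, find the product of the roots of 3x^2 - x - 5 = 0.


By Vieta's formulas for ax^2 + bx + c = 0:
  Sum of roots = -b/a
  Product of roots = c/a

Here a = 3, b = -1, c = -5
Sum = -(-1)/3 = 1/3
Product = -5/3 = -5/3

Product = -5/3


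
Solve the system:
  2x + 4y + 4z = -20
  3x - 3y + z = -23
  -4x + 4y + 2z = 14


Using Cramer's rule. Expand each determinant along the first row.
D  = 2*[(-3)*2 - 1*4] - 4*[3*2 - 1*(-4)] + 4*[3*4 - (-3)*(-4)]
  = 2*(-10) - 4*(10) + 4*(0) = -60
Dx = (-20)*[(-3)*2 - 1*4] - 4*[(-23)*2 - 1*14] + 4*[(-23)*4 - (-3)*14]
  = (-20)*(-10) - 4*(-60) + 4*(-50) = 240
Dy = 2*[(-23)*2 - 1*14] - (-20)*[3*2 - 1*(-4)] + 4*[3*14 - (-23)*(-4)]
  = 2*(-60) - (-20)*(10) + 4*(-50) = -120
Dz = 2*[(-3)*14 - (-23)*4] - 4*[3*14 - (-23)*(-4)] + (-20)*[3*4 - (-3)*(-4)]
  = 2*(50) - 4*(-50) + (-20)*(0) = 300
x = Dx/D = 240/-60 = -4, y = Dy/D = -120/-60 = 2, z = Dz/D = 300/-60 = -5
Check eq1: (2)(-4) + (4)(2) + (4)(-5) = -20 = -20 ✓
Check eq2: (3)(-4) + (-3)(2) + (1)(-5) = -23 = -23 ✓
Check eq3: (-4)(-4) + (4)(2) + (2)(-5) = 14 = 14 ✓

x = -4, y = 2, z = -5


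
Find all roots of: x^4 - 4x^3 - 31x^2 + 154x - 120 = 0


Let p(x) = x^4 - 4x^3 - 31x^2 + 154x - 120. By the rational root theorem (leading coefficient 1), any rational root is an integer divisor of 120: try ±1, ±2, ... in turn.
Test x = 1: value = 0 ✓, so (x - 1) is a factor.
Synthetic division by (x - 1): bring down 1; 1(1) - 4 = -3; (-3)(1) - 31 = -34; (-34)(1) + 154 = 120; 120(1) - 120 = 0 → quotient x^3 - 3x^2 - 34x + 120, remainder 0.
Continue with the quotient x^3 - 3x^2 - 34x + 120 (candidates must divide 120; re-test x = 1 first in case it repeats).
Test x = 1: value = 84 ≠ 0.
Test x = -1: value = 150 ≠ 0.
Test x = 2: value = 48 ≠ 0.
Test x = -2: value = 168 ≠ 0.
Test x = 3: value = 18 ≠ 0.
Test x = -3: value = 168 ≠ 0.
Test x = 4: value = 0 ✓, so (x - 4) is a factor.
Synthetic division by (x - 4): bring down 1; 1(4) - 3 = 1; 1(4) - 34 = -30; (-30)(4) + 120 = 0 → quotient x^2 + x - 30, remainder 0.
Solve the quadratic x^2 + x - 30 = 0: discriminant = 1^2 - 4(1)(-30) = 1 + 120 = 121.
sqrt(121) = 11, so x = (-1 ± 11)/2: x = 5 or x = -6.
Collecting all roots found:

x = -6, x = 1, x = 4, x = 5


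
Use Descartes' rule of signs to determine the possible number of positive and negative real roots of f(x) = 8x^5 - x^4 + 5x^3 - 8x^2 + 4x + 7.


Descartes' rule of signs:

For positive roots, count sign changes in f(x) = 8x^5 - x^4 + 5x^3 - 8x^2 + 4x + 7:
Signs of coefficients: +, -, +, -, +, +
Number of sign changes: 4
Possible positive real roots: 4, 2, 0

For negative roots, examine f(-x) = -8x^5 - x^4 - 5x^3 - 8x^2 - 4x + 7:
Signs of coefficients: -, -, -, -, -, +
Number of sign changes: 1
Possible negative real roots: 1

Positive roots: 4 or 2 or 0; Negative roots: 1


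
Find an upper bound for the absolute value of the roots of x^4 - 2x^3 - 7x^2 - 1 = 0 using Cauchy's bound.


Cauchy's bound: all roots r satisfy |r| <= 1 + max(|a_i/a_n|) for i = 0,...,n-1
where a_n is the leading coefficient.

Coefficients: [1, -2, -7, 0, -1]
Leading coefficient a_n = 1
Ratios |a_i/a_n|: 2, 7, 0, 1
Maximum ratio: 7
Cauchy's bound: |r| <= 1 + 7 = 8

Upper bound = 8


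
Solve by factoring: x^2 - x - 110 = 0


We need two numbers that multiply to -110 and add to -1.
Those numbers are -11 and 10 (since (-11) * 10 = -110 and (-11) + 10 = -1).
So x^2 - x - 110 = (x - 11)(x + 10) = 0
Setting each factor to zero: x = 11 or x = -10

x = -10, x = 11


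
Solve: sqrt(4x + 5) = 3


Square both sides: 4x + 5 = 3^2 = 9
4x = 9 - 5 = 4
x = 1
Check: sqrt(4*1 + 5) = sqrt(9) = 3 ✓

x = 1


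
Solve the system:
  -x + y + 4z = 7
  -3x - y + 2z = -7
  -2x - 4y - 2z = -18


Using Cramer's rule. Expand each determinant along the first row.
D  = (-1)*[(-1)*(-2) - 2*(-4)] - 1*[(-3)*(-2) - 2*(-2)] + 4*[(-3)*(-4) - (-1)*(-2)]
  = (-1)*(10) - 1*(10) + 4*(10) = 20
Dx = 7*[(-1)*(-2) - 2*(-4)] - 1*[(-7)*(-2) - 2*(-18)] + 4*[(-7)*(-4) - (-1)*(-18)]
  = 7*(10) - 1*(50) + 4*(10) = 60
Dy = (-1)*[(-7)*(-2) - 2*(-18)] - 7*[(-3)*(-2) - 2*(-2)] + 4*[(-3)*(-18) - (-7)*(-2)]
  = (-1)*(50) - 7*(10) + 4*(40) = 40
Dz = (-1)*[(-1)*(-18) - (-7)*(-4)] - 1*[(-3)*(-18) - (-7)*(-2)] + 7*[(-3)*(-4) - (-1)*(-2)]
  = (-1)*(-10) - 1*(40) + 7*(10) = 40
x = Dx/D = 60/20 = 3, y = Dy/D = 40/20 = 2, z = Dz/D = 40/20 = 2
Check eq1: (-1)(3) + (1)(2) + (4)(2) = 7 = 7 ✓
Check eq2: (-3)(3) + (-1)(2) + (2)(2) = -7 = -7 ✓
Check eq3: (-2)(3) + (-4)(2) + (-2)(2) = -18 = -18 ✓

x = 3, y = 2, z = 2


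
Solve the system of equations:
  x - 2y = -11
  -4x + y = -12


Using Cramer's rule:
Determinant D = (1)(1) - (-4)(-2) = 1 - 8 = -7
Dx = (-11)(1) - (-12)(-2) = -11 - 24 = -35
Dy = (1)(-12) - (-4)(-11) = -12 - 44 = -56
x = Dx/D = -35/-7 = 5
y = Dy/D = -56/-7 = 8

x = 5, y = 8


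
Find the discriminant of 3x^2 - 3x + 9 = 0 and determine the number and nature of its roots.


For ax^2 + bx + c = 0, discriminant D = b^2 - 4ac
Here a = 3, b = -3, c = 9
D = (-3)^2 - 4(3)(9) = 9 - 108 = -99

D = -99 < 0
The equation has no real roots (2 complex conjugate roots).

Discriminant = -99, no real roots (2 complex conjugate roots)


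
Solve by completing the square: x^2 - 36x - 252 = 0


Start: x^2 - 36x - 252 = 0
Move constant: x^2 - 36x = 252
Half of -36 is -18, squared is 324
Add 324 to both sides: x^2 - 36x + 324 = 576
(x - 18)^2 = 576
x - 18 = ±24
x = 18 + 24 = 42 or x = 18 - 24 = -6

x = -6, x = 42


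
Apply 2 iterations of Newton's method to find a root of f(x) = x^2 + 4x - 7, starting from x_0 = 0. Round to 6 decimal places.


Newton's method: x_(n+1) = x_n - f(x_n)/f'(x_n)
f(x) = x^2 + 4x - 7
f'(x) = 2x + 4

Iteration 1:
  f(0.000000) = -7.000000
  f'(0.000000) = 4.000000
  x_1 = 0.000000 - (-7.000000)/(4.000000) = 1.750000

Iteration 2:
  f(1.750000) = 3.062500
  f'(1.750000) = 7.500000
  x_2 = 1.750000 - (3.062500)/(7.500000) = 1.341667

x_2 = 1.341667


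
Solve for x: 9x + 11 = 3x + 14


Starting with: 9x + 11 = 3x + 14
Move all x terms to left: (9 - 3)x = 14 - 11
Simplify: 6x = 3
Divide both sides by 6: x = 1/2

x = 1/2


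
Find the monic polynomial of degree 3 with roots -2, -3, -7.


A monic polynomial with roots -2, -3, -7 is:
p(x) = (x + 2)(x + 3)(x + 7)
After multiplying by (x + 2): x + 2
After multiplying by (x + 3): x^2 + 5x + 6
After multiplying by (x + 7): x^3 + 12x^2 + 41x + 42

x^3 + 12x^2 + 41x + 42


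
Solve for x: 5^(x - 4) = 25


Express both sides with the same base.
25 = 5^2
Since the bases match, equate exponents: x - 4 = 2
So x = 2 - (-4) = 6

x = 6


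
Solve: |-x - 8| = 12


An absolute value equation |expr| = 12 gives two cases:
Case 1: -x - 8 = 12
  -x = 20, so x = -20
Case 2: -x - 8 = -12
  -x = -4, so x = 4

x = -20, x = 4


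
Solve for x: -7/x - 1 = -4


Subtract -1 from both sides: -7/x = -3
Multiply both sides by x: -7 = -3 * x
Divide by -3: x = 7/3

x = 7/3


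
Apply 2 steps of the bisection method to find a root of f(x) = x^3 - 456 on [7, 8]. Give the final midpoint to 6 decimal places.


f(x) = x^3 - 456
f(7) = -113 < 0
f(8) = 56 > 0

Step 1: midpoint = (7.000000 + 8.000000)/2 = 7.500000
  f(7.500000) = -34.125000
  f(mid) < 0, so root is in [7.500000, 8.000000]

Step 2: midpoint = (7.500000 + 8.000000)/2 = 7.750000
  f(7.750000) = 9.484375
  f(mid) > 0, so root is in [7.500000, 7.750000]

midpoint = 7.750000


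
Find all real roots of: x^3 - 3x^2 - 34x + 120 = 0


Let p(x) = x^3 - 3x^2 - 34x + 120. By the rational root theorem (leading coefficient 1), any rational root is an integer divisor of 120: try ±1, ±2, ... in turn.
Test x = 1: value = 84 ≠ 0.
Test x = -1: value = 150 ≠ 0.
Test x = 2: value = 48 ≠ 0.
Test x = -2: value = 168 ≠ 0.
Test x = 3: value = 18 ≠ 0.
Test x = -3: value = 168 ≠ 0.
Test x = 4: value = 0 ✓, so (x - 4) is a factor.
Synthetic division by (x - 4): bring down 1; 1(4) - 3 = 1; 1(4) - 34 = -30; (-30)(4) + 120 = 0 → quotient x^2 + x - 30, remainder 0.
Solve the quadratic x^2 + x - 30 = 0: discriminant = 1^2 - 4(1)(-30) = 1 + 120 = 121.
sqrt(121) = 11, so x = (-1 ± 11)/2: x = 5 or x = -6.

x = -6, x = 4, x = 5


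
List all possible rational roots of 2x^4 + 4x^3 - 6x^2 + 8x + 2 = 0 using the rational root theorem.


Rational root theorem: possible roots are ±p/q where:
  p divides the constant term (2): p ∈ {1, 2}
  q divides the leading coefficient (2): q ∈ {1, 2}

All possible rational roots: -2, -1, -1/2, 1/2, 1, 2

-2, -1, -1/2, 1/2, 1, 2


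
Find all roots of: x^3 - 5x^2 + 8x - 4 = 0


Let p(x) = x^3 - 5x^2 + 8x - 4. By the rational root theorem (leading coefficient 1), any rational root is an integer divisor of 4: try ±1, ±2, ... in turn.
Test x = 1: value = 0 ✓, so (x - 1) is a factor.
Synthetic division by (x - 1): bring down 1; 1(1) - 5 = -4; (-4)(1) + 8 = 4; 4(1) - 4 = 0 → quotient x^2 - 4x + 4, remainder 0.
Solve the quadratic x^2 - 4x + 4 = 0: discriminant = (-4)^2 - 4(1)(4) = 16 - 16 = 0.
Discriminant = 0, so a double root: x = 4/2 = 2.
Collecting all roots found:

x = 1, x = 2 (multiplicity 2)


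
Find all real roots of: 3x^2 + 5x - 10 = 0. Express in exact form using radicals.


Using the quadratic formula: x = (-b ± sqrt(b^2 - 4ac)) / (2a)
Here a = 3, b = 5, c = -10
Discriminant = b^2 - 4ac = 5^2 - 4(3)(-10) = 25 + 120 = 145
Since discriminant = 145 > 0, there are two real roots.
x = (-5 ± sqrt(145)) / 6
Numerically: x ≈ 1.1736 or x ≈ -2.8403

x = (-5 + sqrt(145)) / 6 or x = (-5 - sqrt(145)) / 6


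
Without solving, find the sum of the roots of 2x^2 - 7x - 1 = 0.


By Vieta's formulas for ax^2 + bx + c = 0:
  Sum of roots = -b/a
  Product of roots = c/a

Here a = 2, b = -7, c = -1
Sum = -(-7)/2 = 7/2
Product = -1/2 = -1/2

Sum = 7/2


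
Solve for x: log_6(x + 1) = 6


Convert to exponential form: x + 1 = 6^6 = 46656
x = 46656 - 1 = 46655
Check: log_6(46655 + 1) = log_6(46656) = log_6(46656) = 6 ✓

x = 46655


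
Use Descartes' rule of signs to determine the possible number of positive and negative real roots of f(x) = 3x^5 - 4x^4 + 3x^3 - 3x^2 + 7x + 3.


Descartes' rule of signs:

For positive roots, count sign changes in f(x) = 3x^5 - 4x^4 + 3x^3 - 3x^2 + 7x + 3:
Signs of coefficients: +, -, +, -, +, +
Number of sign changes: 4
Possible positive real roots: 4, 2, 0

For negative roots, examine f(-x) = -3x^5 - 4x^4 - 3x^3 - 3x^2 - 7x + 3:
Signs of coefficients: -, -, -, -, -, +
Number of sign changes: 1
Possible negative real roots: 1

Positive roots: 4 or 2 or 0; Negative roots: 1


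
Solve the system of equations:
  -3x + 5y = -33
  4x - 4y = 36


Using Cramer's rule:
Determinant D = (-3)(-4) - (4)(5) = 12 - 20 = -8
Dx = (-33)(-4) - (36)(5) = 132 - 180 = -48
Dy = (-3)(36) - (4)(-33) = -108 + 132 = 24
x = Dx/D = -48/-8 = 6
y = Dy/D = 24/-8 = -3

x = 6, y = -3


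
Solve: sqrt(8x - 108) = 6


Square both sides: 8x - 108 = 6^2 = 36
8x = 36 + 108 = 144
x = 18
Check: sqrt(8*18 - 108) = sqrt(36) = 6 ✓

x = 18


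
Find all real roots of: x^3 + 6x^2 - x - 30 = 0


Let p(x) = x^3 + 6x^2 - x - 30. By the rational root theorem (leading coefficient 1), any rational root is an integer divisor of 30: try ±1, ±2, ... in turn.
Test x = 1: value = -24 ≠ 0.
Test x = -1: value = -24 ≠ 0.
Test x = 2: value = 0 ✓, so (x - 2) is a factor.
Synthetic division by (x - 2): bring down 1; 1(2) + 6 = 8; 8(2) - 1 = 15; 15(2) - 30 = 0 → quotient x^2 + 8x + 15, remainder 0.
Solve the quadratic x^2 + 8x + 15 = 0: discriminant = 8^2 - 4(1)(15) = 64 - 60 = 4.
sqrt(4) = 2, so x = (-8 ± 2)/2: x = -3 or x = -5.

x = -5, x = -3, x = 2


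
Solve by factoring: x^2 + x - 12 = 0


We need two numbers that multiply to -12 and add to 1.
Those numbers are 4 and -3 (since 4 * (-3) = -12 and 4 + (-3) = 1).
So x^2 + x - 12 = (x + 4)(x - 3) = 0
Setting each factor to zero: x = -4 or x = 3

x = -4, x = 3


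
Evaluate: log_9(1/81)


We need the exponent such that 9^? = 1/81
9^(-2) = 1/9^2 = 1/81
Therefore log_9(1/81) = -2

-2


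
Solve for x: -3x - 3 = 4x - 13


Starting with: -3x - 3 = 4x - 13
Move all x terms to left: (-3 - 4)x = -13 + 3
Simplify: -7x = -10
Divide both sides by -7: x = 10/7

x = 10/7


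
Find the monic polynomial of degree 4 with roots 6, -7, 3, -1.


A monic polynomial with roots 6, -7, 3, -1 is:
p(x) = (x - 6)(x + 7)(x - 3)(x + 1)
After multiplying by (x - 6): x - 6
After multiplying by (x + 7): x^2 + x - 42
After multiplying by (x - 3): x^3 - 2x^2 - 45x + 126
After multiplying by (x + 1): x^4 - x^3 - 47x^2 + 81x + 126

x^4 - x^3 - 47x^2 + 81x + 126


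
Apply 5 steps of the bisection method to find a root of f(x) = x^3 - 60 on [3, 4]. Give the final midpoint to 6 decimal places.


f(x) = x^3 - 60
f(3) = -33 < 0
f(4) = 4 > 0

Step 1: midpoint = (3.000000 + 4.000000)/2 = 3.500000
  f(3.500000) = -17.125000
  f(mid) < 0, so root is in [3.500000, 4.000000]

Step 2: midpoint = (3.500000 + 4.000000)/2 = 3.750000
  f(3.750000) = -7.265625
  f(mid) < 0, so root is in [3.750000, 4.000000]

Step 3: midpoint = (3.750000 + 4.000000)/2 = 3.875000
  f(3.875000) = -1.814453
  f(mid) < 0, so root is in [3.875000, 4.000000]

Step 4: midpoint = (3.875000 + 4.000000)/2 = 3.937500
  f(3.937500) = 1.046631
  f(mid) > 0, so root is in [3.875000, 3.937500]

Step 5: midpoint = (3.875000 + 3.937500)/2 = 3.906250
  f(3.906250) = -0.395355
  f(mid) < 0, so root is in [3.906250, 3.937500]

midpoint = 3.906250


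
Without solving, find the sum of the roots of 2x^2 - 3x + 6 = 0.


By Vieta's formulas for ax^2 + bx + c = 0:
  Sum of roots = -b/a
  Product of roots = c/a

Here a = 2, b = -3, c = 6
Sum = -(-3)/2 = 3/2
Product = 6/2 = 3

Sum = 3/2


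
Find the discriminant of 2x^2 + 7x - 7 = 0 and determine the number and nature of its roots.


For ax^2 + bx + c = 0, discriminant D = b^2 - 4ac
Here a = 2, b = 7, c = -7
D = (7)^2 - 4(2)(-7) = 49 + 56 = 105

D = 105 > 0 but not a perfect square
The equation has 2 distinct real irrational roots.

Discriminant = 105, 2 distinct real irrational roots


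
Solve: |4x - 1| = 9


An absolute value equation |expr| = 9 gives two cases:
Case 1: 4x - 1 = 9
  4x = 10, so x = 5/2
Case 2: 4x - 1 = -9
  4x = -8, so x = -2

x = -2, x = 5/2


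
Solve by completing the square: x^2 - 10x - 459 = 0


Start: x^2 - 10x - 459 = 0
Move constant: x^2 - 10x = 459
Half of -10 is -5, squared is 25
Add 25 to both sides: x^2 - 10x + 25 = 484
(x - 5)^2 = 484
x - 5 = ±22
x = 5 + 22 = 27 or x = 5 - 22 = -17

x = -17, x = 27


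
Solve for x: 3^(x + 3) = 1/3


Express both sides with the same base.
1/3 = 3^(-1)
Since the bases match, equate exponents: x + 3 = -1
So x = -1 - (3) = -4

x = -4


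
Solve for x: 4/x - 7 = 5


Subtract -7 from both sides: 4/x = 12
Multiply both sides by x: 4 = 12 * x
Divide by 12: x = 1/3

x = 1/3


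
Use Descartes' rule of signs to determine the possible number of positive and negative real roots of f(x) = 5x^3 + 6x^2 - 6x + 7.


Descartes' rule of signs:

For positive roots, count sign changes in f(x) = 5x^3 + 6x^2 - 6x + 7:
Signs of coefficients: +, +, -, +
Number of sign changes: 2
Possible positive real roots: 2, 0

For negative roots, examine f(-x) = -5x^3 + 6x^2 + 6x + 7:
Signs of coefficients: -, +, +, +
Number of sign changes: 1
Possible negative real roots: 1

Positive roots: 2 or 0; Negative roots: 1


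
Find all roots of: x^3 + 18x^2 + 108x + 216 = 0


Let p(x) = x^3 + 18x^2 + 108x + 216. By the rational root theorem (leading coefficient 1), any rational root is an integer divisor of 216: try ±1, ±2, ... in turn.
Test x = 1: value = 343 ≠ 0.
Test x = -1: value = 125 ≠ 0.
Test x = 2: value = 512 ≠ 0.
Test x = -2: value = 64 ≠ 0.
Test x = 3: value = 729 ≠ 0.
Test x = -3: value = 27 ≠ 0.
Test x = 4: value = 1000 ≠ 0.
Test x = -4: value = 8 ≠ 0.
Test x = 6: value = 1728 ≠ 0.
Test x = -6: value = 0 ✓, so (x + 6) is a factor.
Synthetic division by (x + 6): bring down 1; 1(-6) + 18 = 12; 12(-6) + 108 = 36; 36(-6) + 216 = 0 → quotient x^2 + 12x + 36, remainder 0.
Solve the quadratic x^2 + 12x + 36 = 0: discriminant = 12^2 - 4(1)(36) = 144 - 144 = 0.
Discriminant = 0, so a double root: x = -12/2 = -6.
Collecting all roots found:

x = -6 (multiplicity 3)


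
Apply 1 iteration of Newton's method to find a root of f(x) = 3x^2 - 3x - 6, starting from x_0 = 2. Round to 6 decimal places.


Newton's method: x_(n+1) = x_n - f(x_n)/f'(x_n)
f(x) = 3x^2 - 3x - 6
f'(x) = 6x - 3

Iteration 1:
  f(2.000000) = 0.000000
  f'(2.000000) = 9.000000
  x_1 = 2.000000 - (0.000000)/(9.000000) = 2.000000

x_1 = 2.000000


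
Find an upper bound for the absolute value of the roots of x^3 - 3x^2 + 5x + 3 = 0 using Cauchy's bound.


Cauchy's bound: all roots r satisfy |r| <= 1 + max(|a_i/a_n|) for i = 0,...,n-1
where a_n is the leading coefficient.

Coefficients: [1, -3, 5, 3]
Leading coefficient a_n = 1
Ratios |a_i/a_n|: 3, 5, 3
Maximum ratio: 5
Cauchy's bound: |r| <= 1 + 5 = 6

Upper bound = 6


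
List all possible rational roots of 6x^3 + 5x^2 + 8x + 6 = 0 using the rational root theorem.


Rational root theorem: possible roots are ±p/q where:
  p divides the constant term (6): p ∈ {1, 2, 3, 6}
  q divides the leading coefficient (6): q ∈ {1, 2, 3, 6}

All possible rational roots: -6, -3, -2, -3/2, -1, -2/3, -1/2, -1/3, -1/6, 1/6, 1/3, 1/2, 2/3, 1, 3/2, 2, 3, 6

-6, -3, -2, -3/2, -1, -2/3, -1/2, -1/3, -1/6, 1/6, 1/3, 1/2, 2/3, 1, 3/2, 2, 3, 6


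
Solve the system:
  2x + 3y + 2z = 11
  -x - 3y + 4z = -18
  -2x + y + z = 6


Using Cramer's rule. Expand each determinant along the first row.
D  = 2*[(-3)*1 - 4*1] - 3*[(-1)*1 - 4*(-2)] + 2*[(-1)*1 - (-3)*(-2)]
  = 2*(-7) - 3*(7) + 2*(-7) = -49
Dx = 11*[(-3)*1 - 4*1] - 3*[(-18)*1 - 4*6] + 2*[(-18)*1 - (-3)*6]
  = 11*(-7) - 3*(-42) + 2*(0) = 49
Dy = 2*[(-18)*1 - 4*6] - 11*[(-1)*1 - 4*(-2)] + 2*[(-1)*6 - (-18)*(-2)]
  = 2*(-42) - 11*(7) + 2*(-42) = -245
Dz = 2*[(-3)*6 - (-18)*1] - 3*[(-1)*6 - (-18)*(-2)] + 11*[(-1)*1 - (-3)*(-2)]
  = 2*(0) - 3*(-42) + 11*(-7) = 49
x = Dx/D = 49/-49 = -1, y = Dy/D = -245/-49 = 5, z = Dz/D = 49/-49 = -1
Check eq1: (2)(-1) + (3)(5) + (2)(-1) = 11 = 11 ✓
Check eq2: (-1)(-1) + (-3)(5) + (4)(-1) = -18 = -18 ✓
Check eq3: (-2)(-1) + (1)(5) + (1)(-1) = 6 = 6 ✓

x = -1, y = 5, z = -1


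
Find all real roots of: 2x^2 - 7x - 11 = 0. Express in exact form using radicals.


Using the quadratic formula: x = (-b ± sqrt(b^2 - 4ac)) / (2a)
Here a = 2, b = -7, c = -11
Discriminant = b^2 - 4ac = (-7)^2 - 4(2)(-11) = 49 + 88 = 137
Since discriminant = 137 > 0, there are two real roots.
x = (7 ± sqrt(137)) / 4
Numerically: x ≈ 4.6762 or x ≈ -1.1762

x = (7 + sqrt(137)) / 4 or x = (7 - sqrt(137)) / 4


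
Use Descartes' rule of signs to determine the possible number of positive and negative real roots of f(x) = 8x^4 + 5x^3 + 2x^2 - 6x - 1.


Descartes' rule of signs:

For positive roots, count sign changes in f(x) = 8x^4 + 5x^3 + 2x^2 - 6x - 1:
Signs of coefficients: +, +, +, -, -
Number of sign changes: 1
Possible positive real roots: 1

For negative roots, examine f(-x) = 8x^4 - 5x^3 + 2x^2 + 6x - 1:
Signs of coefficients: +, -, +, +, -
Number of sign changes: 3
Possible negative real roots: 3, 1

Positive roots: 1; Negative roots: 3 or 1


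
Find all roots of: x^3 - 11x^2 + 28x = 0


The constant term is 0, so x = 0 is a root. Factor out x:
  x^2 - 11x + 28 = 0
Solve the quadratic x^2 - 11x + 28 = 0: discriminant = (-11)^2 - 4(1)(28) = 121 - 112 = 9.
sqrt(9) = 3, so x = (11 ± 3)/2: x = 7 or x = 4.
Collecting all roots found:

x = 0, x = 4, x = 7


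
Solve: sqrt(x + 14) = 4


Square both sides: x + 14 = 4^2 = 16
x = 16 - 14 = 2
x = 2
Check: sqrt(1*2 + 14) = sqrt(16) = 4 ✓

x = 2


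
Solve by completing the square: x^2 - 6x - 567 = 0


Start: x^2 - 6x - 567 = 0
Move constant: x^2 - 6x = 567
Half of -6 is -3, squared is 9
Add 9 to both sides: x^2 - 6x + 9 = 576
(x - 3)^2 = 576
x - 3 = ±24
x = 3 + 24 = 27 or x = 3 - 24 = -21

x = -21, x = 27


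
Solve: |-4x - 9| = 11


An absolute value equation |expr| = 11 gives two cases:
Case 1: -4x - 9 = 11
  -4x = 20, so x = -5
Case 2: -4x - 9 = -11
  -4x = -2, so x = 1/2

x = -5, x = 1/2


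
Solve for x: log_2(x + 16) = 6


Convert to exponential form: x + 16 = 2^6 = 64
x = 64 - 16 = 48
Check: log_2(48 + 16) = log_2(64) = log_2(64) = 6 ✓

x = 48


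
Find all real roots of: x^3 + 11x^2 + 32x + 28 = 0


Let p(x) = x^3 + 11x^2 + 32x + 28. By the rational root theorem (leading coefficient 1), any rational root is an integer divisor of 28: try ±1, ±2, ... in turn.
Test x = 1: value = 72 ≠ 0.
Test x = -1: value = 6 ≠ 0.
Test x = 2: value = 144 ≠ 0.
Test x = -2: value = 0 ✓, so (x + 2) is a factor.
Synthetic division by (x + 2): bring down 1; 1(-2) + 11 = 9; 9(-2) + 32 = 14; 14(-2) + 28 = 0 → quotient x^2 + 9x + 14, remainder 0.
Solve the quadratic x^2 + 9x + 14 = 0: discriminant = 9^2 - 4(1)(14) = 81 - 56 = 25.
sqrt(25) = 5, so x = (-9 ± 5)/2: x = -2 or x = -7.

x = -7, x = -2 (multiplicity 2)


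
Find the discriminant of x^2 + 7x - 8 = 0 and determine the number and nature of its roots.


For ax^2 + bx + c = 0, discriminant D = b^2 - 4ac
Here a = 1, b = 7, c = -8
D = (7)^2 - 4(1)(-8) = 49 + 32 = 81

D = 81 > 0 and is a perfect square (sqrt = 9)
The equation has 2 distinct real rational roots.

Discriminant = 81, 2 distinct real rational roots


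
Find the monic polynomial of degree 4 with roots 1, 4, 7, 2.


A monic polynomial with roots 1, 4, 7, 2 is:
p(x) = (x - 1)(x - 4)(x - 7)(x - 2)
After multiplying by (x - 1): x - 1
After multiplying by (x - 4): x^2 - 5x + 4
After multiplying by (x - 7): x^3 - 12x^2 + 39x - 28
After multiplying by (x - 2): x^4 - 14x^3 + 63x^2 - 106x + 56

x^4 - 14x^3 + 63x^2 - 106x + 56


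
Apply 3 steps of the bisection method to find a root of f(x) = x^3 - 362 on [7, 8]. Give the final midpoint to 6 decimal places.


f(x) = x^3 - 362
f(7) = -19 < 0
f(8) = 150 > 0

Step 1: midpoint = (7.000000 + 8.000000)/2 = 7.500000
  f(7.500000) = 59.875000
  f(mid) > 0, so root is in [7.000000, 7.500000]

Step 2: midpoint = (7.000000 + 7.500000)/2 = 7.250000
  f(7.250000) = 19.078125
  f(mid) > 0, so root is in [7.000000, 7.250000]

Step 3: midpoint = (7.000000 + 7.250000)/2 = 7.125000
  f(7.125000) = -0.294922
  f(mid) < 0, so root is in [7.125000, 7.250000]

midpoint = 7.125000


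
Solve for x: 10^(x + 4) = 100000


Express both sides with the same base.
100000 = 10^5
Since the bases match, equate exponents: x + 4 = 5
So x = 5 - (4) = 1

x = 1


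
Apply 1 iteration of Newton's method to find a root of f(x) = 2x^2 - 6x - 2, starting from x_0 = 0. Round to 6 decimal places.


Newton's method: x_(n+1) = x_n - f(x_n)/f'(x_n)
f(x) = 2x^2 - 6x - 2
f'(x) = 4x - 6

Iteration 1:
  f(0.000000) = -2.000000
  f'(0.000000) = -6.000000
  x_1 = 0.000000 - (-2.000000)/(-6.000000) = -0.333333

x_1 = -0.333333


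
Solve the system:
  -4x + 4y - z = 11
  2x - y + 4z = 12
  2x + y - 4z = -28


Using Cramer's rule. Expand each determinant along the first row.
D  = (-4)*[(-1)*(-4) - 4*1] - 4*[2*(-4) - 4*2] + (-1)*[2*1 - (-1)*2]
  = (-4)*(0) - 4*(-16) + (-1)*(4) = 60
Dx = 11*[(-1)*(-4) - 4*1] - 4*[12*(-4) - 4*(-28)] + (-1)*[12*1 - (-1)*(-28)]
  = 11*(0) - 4*(64) + (-1)*(-16) = -240
Dy = (-4)*[12*(-4) - 4*(-28)] - 11*[2*(-4) - 4*2] + (-1)*[2*(-28) - 12*2]
  = (-4)*(64) - 11*(-16) + (-1)*(-80) = 0
Dz = (-4)*[(-1)*(-28) - 12*1] - 4*[2*(-28) - 12*2] + 11*[2*1 - (-1)*2]
  = (-4)*(16) - 4*(-80) + 11*(4) = 300
x = Dx/D = -240/60 = -4, y = Dy/D = 0/60 = 0, z = Dz/D = 300/60 = 5
Check eq1: (-4)(-4) + (4)(0) + (-1)(5) = 11 = 11 ✓
Check eq2: (2)(-4) + (-1)(0) + (4)(5) = 12 = 12 ✓
Check eq3: (2)(-4) + (1)(0) + (-4)(5) = -28 = -28 ✓

x = -4, y = 0, z = 5


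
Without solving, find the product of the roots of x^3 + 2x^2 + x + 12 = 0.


By Vieta's formulas for x^3 + bx^2 + cx + d = 0:
  r1 + r2 + r3 = -b/a = -2
  r1*r2 + r1*r3 + r2*r3 = c/a = 1
  r1*r2*r3 = -d/a = -12


Product = -12


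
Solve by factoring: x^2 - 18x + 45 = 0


We need two numbers that multiply to 45 and add to -18.
Those numbers are -15 and -3 (since (-15) * (-3) = 45 and (-15) + (-3) = -18).
So x^2 - 18x + 45 = (x - 15)(x - 3) = 0
Setting each factor to zero: x = 15 or x = 3

x = 3, x = 15


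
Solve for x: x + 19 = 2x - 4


Starting with: x + 19 = 2x - 4
Move all x terms to left: (1 - 2)x = -4 - 19
Simplify: -x = -23
Divide both sides by -1: x = 23

x = 23


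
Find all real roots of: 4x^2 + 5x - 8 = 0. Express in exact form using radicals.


Using the quadratic formula: x = (-b ± sqrt(b^2 - 4ac)) / (2a)
Here a = 4, b = 5, c = -8
Discriminant = b^2 - 4ac = 5^2 - 4(4)(-8) = 25 + 128 = 153
Since discriminant = 153 > 0, there are two real roots.
x = (-5 ± 3*sqrt(17)) / 8
Numerically: x ≈ 0.9212 or x ≈ -2.1712

x = (-5 + 3*sqrt(17)) / 8 or x = (-5 - 3*sqrt(17)) / 8


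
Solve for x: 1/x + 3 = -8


Subtract 3 from both sides: 1/x = -11
Multiply both sides by x: 1 = -11 * x
Divide by -11: x = -1/11

x = -1/11


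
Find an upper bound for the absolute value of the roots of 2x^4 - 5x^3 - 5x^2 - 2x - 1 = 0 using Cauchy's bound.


Cauchy's bound: all roots r satisfy |r| <= 1 + max(|a_i/a_n|) for i = 0,...,n-1
where a_n is the leading coefficient.

Coefficients: [2, -5, -5, -2, -1]
Leading coefficient a_n = 2
Ratios |a_i/a_n|: 5/2, 5/2, 1, 1/2
Maximum ratio: 5/2
Cauchy's bound: |r| <= 1 + 5/2 = 7/2

Upper bound = 7/2


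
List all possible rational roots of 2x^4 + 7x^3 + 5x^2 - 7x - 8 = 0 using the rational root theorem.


Rational root theorem: possible roots are ±p/q where:
  p divides the constant term (-8): p ∈ {1, 2, 4, 8}
  q divides the leading coefficient (2): q ∈ {1, 2}

All possible rational roots: -8, -4, -2, -1, -1/2, 1/2, 1, 2, 4, 8

-8, -4, -2, -1, -1/2, 1/2, 1, 2, 4, 8


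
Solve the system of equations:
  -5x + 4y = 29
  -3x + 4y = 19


Using Cramer's rule:
Determinant D = (-5)(4) - (-3)(4) = -20 + 12 = -8
Dx = (29)(4) - (19)(4) = 116 - 76 = 40
Dy = (-5)(19) - (-3)(29) = -95 + 87 = -8
x = Dx/D = 40/-8 = -5
y = Dy/D = -8/-8 = 1

x = -5, y = 1


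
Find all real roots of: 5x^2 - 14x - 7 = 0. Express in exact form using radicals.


Using the quadratic formula: x = (-b ± sqrt(b^2 - 4ac)) / (2a)
Here a = 5, b = -14, c = -7
Discriminant = b^2 - 4ac = (-14)^2 - 4(5)(-7) = 196 + 140 = 336
Since discriminant = 336 > 0, there are two real roots.
x = (14 ± 4*sqrt(21)) / 10
Simplifying: x = (7 ± 2*sqrt(21)) / 5
Numerically: x ≈ 3.2330 or x ≈ -0.4330

x = (7 + 2*sqrt(21)) / 5 or x = (7 - 2*sqrt(21)) / 5


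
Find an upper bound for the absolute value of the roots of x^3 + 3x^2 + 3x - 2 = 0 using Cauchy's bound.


Cauchy's bound: all roots r satisfy |r| <= 1 + max(|a_i/a_n|) for i = 0,...,n-1
where a_n is the leading coefficient.

Coefficients: [1, 3, 3, -2]
Leading coefficient a_n = 1
Ratios |a_i/a_n|: 3, 3, 2
Maximum ratio: 3
Cauchy's bound: |r| <= 1 + 3 = 4

Upper bound = 4


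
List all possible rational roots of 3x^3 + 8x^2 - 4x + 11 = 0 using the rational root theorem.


Rational root theorem: possible roots are ±p/q where:
  p divides the constant term (11): p ∈ {1, 11}
  q divides the leading coefficient (3): q ∈ {1, 3}

All possible rational roots: -11, -11/3, -1, -1/3, 1/3, 1, 11/3, 11

-11, -11/3, -1, -1/3, 1/3, 1, 11/3, 11


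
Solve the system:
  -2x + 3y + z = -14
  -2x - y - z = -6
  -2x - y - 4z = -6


Using Cramer's rule. Expand each determinant along the first row.
D  = (-2)*[(-1)*(-4) - (-1)*(-1)] - 3*[(-2)*(-4) - (-1)*(-2)] + 1*[(-2)*(-1) - (-1)*(-2)]
  = (-2)*(3) - 3*(6) + 1*(0) = -24
Dx = (-14)*[(-1)*(-4) - (-1)*(-1)] - 3*[(-6)*(-4) - (-1)*(-6)] + 1*[(-6)*(-1) - (-1)*(-6)]
  = (-14)*(3) - 3*(18) + 1*(0) = -96
Dy = (-2)*[(-6)*(-4) - (-1)*(-6)] - (-14)*[(-2)*(-4) - (-1)*(-2)] + 1*[(-2)*(-6) - (-6)*(-2)]
  = (-2)*(18) - (-14)*(6) + 1*(0) = 48
Dz = (-2)*[(-1)*(-6) - (-6)*(-1)] - 3*[(-2)*(-6) - (-6)*(-2)] + (-14)*[(-2)*(-1) - (-1)*(-2)]
  = (-2)*(0) - 3*(0) + (-14)*(0) = 0
x = Dx/D = -96/-24 = 4, y = Dy/D = 48/-24 = -2, z = Dz/D = 0/-24 = 0
Check eq1: (-2)(4) + (3)(-2) + (1)(0) = -14 = -14 ✓
Check eq2: (-2)(4) + (-1)(-2) + (-1)(0) = -6 = -6 ✓
Check eq3: (-2)(4) + (-1)(-2) + (-4)(0) = -6 = -6 ✓

x = 4, y = -2, z = 0


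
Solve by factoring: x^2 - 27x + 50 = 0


We need two numbers that multiply to 50 and add to -27.
Those numbers are -25 and -2 (since (-25) * (-2) = 50 and (-25) + (-2) = -27).
So x^2 - 27x + 50 = (x - 25)(x - 2) = 0
Setting each factor to zero: x = 25 or x = 2

x = 2, x = 25


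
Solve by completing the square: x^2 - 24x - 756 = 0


Start: x^2 - 24x - 756 = 0
Move constant: x^2 - 24x = 756
Half of -24 is -12, squared is 144
Add 144 to both sides: x^2 - 24x + 144 = 900
(x - 12)^2 = 900
x - 12 = ±30
x = 12 + 30 = 42 or x = 12 - 30 = -18

x = -18, x = 42


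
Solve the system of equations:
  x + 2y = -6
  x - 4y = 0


Using Cramer's rule:
Determinant D = (1)(-4) - (1)(2) = -4 - 2 = -6
Dx = (-6)(-4) - (0)(2) = 24 - 0 = 24
Dy = (1)(0) - (1)(-6) = 0 + 6 = 6
x = Dx/D = 24/-6 = -4
y = Dy/D = 6/-6 = -1

x = -4, y = -1


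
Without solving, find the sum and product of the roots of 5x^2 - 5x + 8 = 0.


By Vieta's formulas for ax^2 + bx + c = 0:
  Sum of roots = -b/a
  Product of roots = c/a

Here a = 5, b = -5, c = 8
Sum = -(-5)/5 = 1
Product = 8/5 = 8/5

Sum = 1, Product = 8/5


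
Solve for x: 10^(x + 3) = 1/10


Express both sides with the same base.
1/10 = 10^(-1)
Since the bases match, equate exponents: x + 3 = -1
So x = -1 - (3) = -4

x = -4


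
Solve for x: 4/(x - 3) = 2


Multiply both sides by (x - 3): 4 = 2(x - 3)
Distribute: 4 = 2x - 6
2x = 4 + 6 = 10
x = 5

x = 5


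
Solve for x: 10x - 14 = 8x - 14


Starting with: 10x - 14 = 8x - 14
Move all x terms to left: (10 - 8)x = -14 + 14
Simplify: 2x = 0
Divide both sides by 2: x = 0

x = 0


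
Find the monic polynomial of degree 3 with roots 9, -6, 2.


A monic polynomial with roots 9, -6, 2 is:
p(x) = (x - 9)(x + 6)(x - 2)
After multiplying by (x - 9): x - 9
After multiplying by (x + 6): x^2 - 3x - 54
After multiplying by (x - 2): x^3 - 5x^2 - 48x + 108

x^3 - 5x^2 - 48x + 108


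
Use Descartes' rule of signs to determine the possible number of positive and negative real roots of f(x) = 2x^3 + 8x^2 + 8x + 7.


Descartes' rule of signs:

For positive roots, count sign changes in f(x) = 2x^3 + 8x^2 + 8x + 7:
Signs of coefficients: +, +, +, +
Number of sign changes: 0
Possible positive real roots: 0

For negative roots, examine f(-x) = -2x^3 + 8x^2 - 8x + 7:
Signs of coefficients: -, +, -, +
Number of sign changes: 3
Possible negative real roots: 3, 1

Positive roots: 0; Negative roots: 3 or 1


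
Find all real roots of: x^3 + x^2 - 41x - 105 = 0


Let p(x) = x^3 + x^2 - 41x - 105. By the rational root theorem (leading coefficient 1), any rational root is an integer divisor of 105: try ±1, ±2, ... in turn.
Test x = 1: value = -144 ≠ 0.
Test x = -1: value = -64 ≠ 0.
Test x = 3: value = -192 ≠ 0.
Test x = -3: value = 0 ✓, so (x + 3) is a factor.
Synthetic division by (x + 3): bring down 1; 1(-3) + 1 = -2; (-2)(-3) - 41 = -35; (-35)(-3) - 105 = 0 → quotient x^2 - 2x - 35, remainder 0.
Solve the quadratic x^2 - 2x - 35 = 0: discriminant = (-2)^2 - 4(1)(-35) = 4 + 140 = 144.
sqrt(144) = 12, so x = (2 ± 12)/2: x = 7 or x = -5.

x = -5, x = -3, x = 7


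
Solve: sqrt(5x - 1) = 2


Square both sides: 5x - 1 = 2^2 = 4
5x = 4 + 1 = 5
x = 1
Check: sqrt(5*1 - 1) = sqrt(4) = 2 ✓

x = 1


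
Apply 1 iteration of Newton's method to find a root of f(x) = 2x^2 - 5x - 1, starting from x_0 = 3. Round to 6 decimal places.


Newton's method: x_(n+1) = x_n - f(x_n)/f'(x_n)
f(x) = 2x^2 - 5x - 1
f'(x) = 4x - 5

Iteration 1:
  f(3.000000) = 2.000000
  f'(3.000000) = 7.000000
  x_1 = 3.000000 - (2.000000)/(7.000000) = 2.714286

x_1 = 2.714286


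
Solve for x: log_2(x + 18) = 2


Convert to exponential form: x + 18 = 2^2 = 4
x = 4 - 18 = -14
Check: log_2(-14 + 18) = log_2(4) = log_2(4) = 2 ✓

x = -14


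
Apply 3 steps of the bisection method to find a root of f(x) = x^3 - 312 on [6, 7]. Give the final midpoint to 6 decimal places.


f(x) = x^3 - 312
f(6) = -96 < 0
f(7) = 31 > 0

Step 1: midpoint = (6.000000 + 7.000000)/2 = 6.500000
  f(6.500000) = -37.375000
  f(mid) < 0, so root is in [6.500000, 7.000000]

Step 2: midpoint = (6.500000 + 7.000000)/2 = 6.750000
  f(6.750000) = -4.453125
  f(mid) < 0, so root is in [6.750000, 7.000000]

Step 3: midpoint = (6.750000 + 7.000000)/2 = 6.875000
  f(6.875000) = 12.951172
  f(mid) > 0, so root is in [6.750000, 6.875000]

midpoint = 6.875000


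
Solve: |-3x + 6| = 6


An absolute value equation |expr| = 6 gives two cases:
Case 1: -3x + 6 = 6
  -3x = 0, so x = 0
Case 2: -3x + 6 = -6
  -3x = -12, so x = 4

x = 0, x = 4


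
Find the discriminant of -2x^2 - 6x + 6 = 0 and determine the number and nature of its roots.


For ax^2 + bx + c = 0, discriminant D = b^2 - 4ac
Here a = -2, b = -6, c = 6
D = (-6)^2 - 4(-2)(6) = 36 + 48 = 84

D = 84 > 0 but not a perfect square
The equation has 2 distinct real irrational roots.

Discriminant = 84, 2 distinct real irrational roots


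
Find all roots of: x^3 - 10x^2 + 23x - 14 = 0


Let p(x) = x^3 - 10x^2 + 23x - 14. By the rational root theorem (leading coefficient 1), any rational root is an integer divisor of 14: try ±1, ±2, ... in turn.
Test x = 1: value = 0 ✓, so (x - 1) is a factor.
Synthetic division by (x - 1): bring down 1; 1(1) - 10 = -9; (-9)(1) + 23 = 14; 14(1) - 14 = 0 → quotient x^2 - 9x + 14, remainder 0.
Solve the quadratic x^2 - 9x + 14 = 0: discriminant = (-9)^2 - 4(1)(14) = 81 - 56 = 25.
sqrt(25) = 5, so x = (9 ± 5)/2: x = 7 or x = 2.
Collecting all roots found:

x = 1, x = 2, x = 7


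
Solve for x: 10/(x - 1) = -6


Multiply both sides by (x - 1): 10 = -6(x - 1)
Distribute: 10 = -6x + 6
-6x = 10 - 6 = 4
x = -2/3

x = -2/3


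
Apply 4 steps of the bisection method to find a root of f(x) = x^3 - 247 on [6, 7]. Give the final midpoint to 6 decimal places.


f(x) = x^3 - 247
f(6) = -31 < 0
f(7) = 96 > 0

Step 1: midpoint = (6.000000 + 7.000000)/2 = 6.500000
  f(6.500000) = 27.625000
  f(mid) > 0, so root is in [6.000000, 6.500000]

Step 2: midpoint = (6.000000 + 6.500000)/2 = 6.250000
  f(6.250000) = -2.859375
  f(mid) < 0, so root is in [6.250000, 6.500000]

Step 3: midpoint = (6.250000 + 6.500000)/2 = 6.375000
  f(6.375000) = 12.083984
  f(mid) > 0, so root is in [6.250000, 6.375000]

Step 4: midpoint = (6.250000 + 6.375000)/2 = 6.312500
  f(6.312500) = 4.538330
  f(mid) > 0, so root is in [6.250000, 6.312500]

midpoint = 6.312500


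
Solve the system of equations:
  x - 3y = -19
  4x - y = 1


Using Cramer's rule:
Determinant D = (1)(-1) - (4)(-3) = -1 + 12 = 11
Dx = (-19)(-1) - (1)(-3) = 19 + 3 = 22
Dy = (1)(1) - (4)(-19) = 1 + 76 = 77
x = Dx/D = 22/11 = 2
y = Dy/D = 77/11 = 7

x = 2, y = 7


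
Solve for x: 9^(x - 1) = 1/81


Express both sides with the same base.
1/81 = 9^(-2)
Since the bases match, equate exponents: x - 1 = -2
So x = -2 - (-1) = -1

x = -1


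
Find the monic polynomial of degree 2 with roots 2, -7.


A monic polynomial with roots 2, -7 is:
p(x) = (x - 2)(x + 7)
After multiplying by (x - 2): x - 2
After multiplying by (x + 7): x^2 + 5x - 14

x^2 + 5x - 14


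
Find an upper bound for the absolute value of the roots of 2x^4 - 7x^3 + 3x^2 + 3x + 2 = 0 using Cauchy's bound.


Cauchy's bound: all roots r satisfy |r| <= 1 + max(|a_i/a_n|) for i = 0,...,n-1
where a_n is the leading coefficient.

Coefficients: [2, -7, 3, 3, 2]
Leading coefficient a_n = 2
Ratios |a_i/a_n|: 7/2, 3/2, 3/2, 1
Maximum ratio: 7/2
Cauchy's bound: |r| <= 1 + 7/2 = 9/2

Upper bound = 9/2
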